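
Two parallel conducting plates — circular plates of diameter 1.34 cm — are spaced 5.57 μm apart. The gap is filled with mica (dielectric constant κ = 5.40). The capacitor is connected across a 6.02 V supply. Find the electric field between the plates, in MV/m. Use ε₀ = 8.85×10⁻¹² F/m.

E = V/d = 6.02 / 5.57×10⁻⁶ = 1.08×10⁶ V/m.

1.08 MV/m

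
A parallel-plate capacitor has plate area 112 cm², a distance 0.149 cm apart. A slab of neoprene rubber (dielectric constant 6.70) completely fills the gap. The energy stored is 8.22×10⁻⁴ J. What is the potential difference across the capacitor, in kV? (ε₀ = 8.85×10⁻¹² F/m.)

1.92 kV

A = 112 cm² = 1.12×10⁻² m².
C = κε₀A/d = 6.70 × 8.85×10⁻¹² × 1.12×10⁻² / 1.49×10⁻³ = 4.46×10⁻¹⁰ F.
V = √(2U/C) = √(2 × 8.22×10⁻⁴ / 4.46×10⁻¹⁰) = 1.92×10³ V.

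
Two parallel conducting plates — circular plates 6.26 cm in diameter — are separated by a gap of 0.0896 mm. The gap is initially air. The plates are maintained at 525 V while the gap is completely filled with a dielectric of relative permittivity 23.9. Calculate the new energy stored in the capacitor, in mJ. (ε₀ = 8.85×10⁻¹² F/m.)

A = π(6.26/2 cm)² = 3.08×10⁻³ m².
Initially C₁ = ε₀A/d = 8.85×10⁻¹² × 3.08×10⁻³ / 8.96×10⁻⁵ = 3.04×10⁻¹⁰ F.
U₁ = 4.19×10⁻⁵ J.
Battery connected ⇒ V is held fixed. C₂ = 23.9 C₁ and U = ½CV², so U₂/U₁ = C₂/C₁ = 23.9.
U₂ = 23.9 × 4.19×10⁻⁵ = 1.00×10⁻³ J.

1.00 mJ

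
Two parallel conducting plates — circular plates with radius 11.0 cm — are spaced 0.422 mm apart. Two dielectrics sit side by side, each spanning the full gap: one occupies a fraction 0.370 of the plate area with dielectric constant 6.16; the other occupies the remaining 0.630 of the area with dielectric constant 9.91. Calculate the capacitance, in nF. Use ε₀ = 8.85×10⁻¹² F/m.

A = π(11.0 cm)² = 3.80×10⁻² m².
Side-by-side slabs ⇒ two capacitors in parallel, each spanning the full gap.
C₁ = κ₁ε₀A₁/d = 6.16 × 8.85×10⁻¹² × 1.41×10⁻² / 4.22×10⁻⁴ = 1.82×10⁻⁹ F.
C₂ = κ₂ε₀A₂/d = 9.91 × 8.85×10⁻¹² × 2.39×10⁻² / 4.22×10⁻⁴ = 4.98×10⁻⁹ F.
C = C₁ + C₂ = 6.79×10⁻⁹ F.

C ≈ 6.79 nF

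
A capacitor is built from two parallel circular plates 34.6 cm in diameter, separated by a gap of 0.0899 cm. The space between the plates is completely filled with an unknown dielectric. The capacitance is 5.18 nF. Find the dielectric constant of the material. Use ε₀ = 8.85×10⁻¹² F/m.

5.60

A = π(34.6/2 cm)² = 9.40×10⁻² m².
κ = Cd/(ε₀A) = 5.18×10⁻⁹ × 8.99×10⁻⁴ / (8.85×10⁻¹² × 9.40×10⁻²) = 5.60.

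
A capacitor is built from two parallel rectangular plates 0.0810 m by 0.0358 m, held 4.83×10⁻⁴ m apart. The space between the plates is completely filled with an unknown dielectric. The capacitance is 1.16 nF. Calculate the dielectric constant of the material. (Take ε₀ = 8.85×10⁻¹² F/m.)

A = 0.0810 × 0.0358 m² = 2.90×10⁻³ m².
κ = Cd/(ε₀A) = 1.16×10⁻⁹ × 4.83×10⁻⁴ / (8.85×10⁻¹² × 2.90×10⁻³) = 21.8.

κ ≈ 21.8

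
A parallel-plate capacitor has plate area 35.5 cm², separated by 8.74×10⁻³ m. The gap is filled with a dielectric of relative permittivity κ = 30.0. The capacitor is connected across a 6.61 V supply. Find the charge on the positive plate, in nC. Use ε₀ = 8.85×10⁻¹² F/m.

0.713 nC

A = 35.5 cm² = 3.55×10⁻³ m².
C = κε₀A/d = 30.0 × 8.85×10⁻¹² × 3.55×10⁻³ / 8.74×10⁻³ = 1.08×10⁻¹⁰ F.
Q = CV = 1.08×10⁻¹⁰ × 6.61 = 7.13×10⁻¹⁰ C.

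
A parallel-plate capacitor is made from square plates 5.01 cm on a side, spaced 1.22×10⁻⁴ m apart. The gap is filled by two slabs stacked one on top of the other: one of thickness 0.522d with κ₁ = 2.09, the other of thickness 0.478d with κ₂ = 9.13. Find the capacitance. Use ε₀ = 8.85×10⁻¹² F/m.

A = (5.01 cm)² = 2.51×10⁻³ m².
Stacked slabs ⇒ two capacitors in series, each with the full plate area.
C₁ = κ₁ε₀A/d₁ = 2.09 × 8.85×10⁻¹² × 2.51×10⁻³ / 6.37×10⁻⁵ = 7.29×10⁻¹⁰ F.
C₂ = κ₂ε₀A/d₂ = 9.13 × 8.85×10⁻¹² × 2.51×10⁻³ / 5.83×10⁻⁵ = 3.48×10⁻⁹ F.
C = (1/C₁ + 1/C₂)⁻¹ = 6.03×10⁻¹⁰ F.

C ≈ 0.603 nF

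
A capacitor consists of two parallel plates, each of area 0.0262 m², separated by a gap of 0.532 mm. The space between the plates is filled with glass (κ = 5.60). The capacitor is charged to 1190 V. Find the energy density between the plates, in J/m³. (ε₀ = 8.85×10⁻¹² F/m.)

u ≈ 124 J/m³

E = V/d = 1190 / 5.32×10⁻⁴ = 2.24×10⁶ V/m.
u = ½κε₀E² = ½ × 5.60 × 8.85×10⁻¹² × (2.24×10⁶)² = 1.24×10² J/m³.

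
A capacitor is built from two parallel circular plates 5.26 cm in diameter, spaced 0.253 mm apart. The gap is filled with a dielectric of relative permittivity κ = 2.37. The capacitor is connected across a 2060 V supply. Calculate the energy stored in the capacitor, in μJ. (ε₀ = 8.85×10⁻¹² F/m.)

U ≈ 382 μJ

A = π(5.26/2 cm)² = 2.17×10⁻³ m².
C = κε₀A/d = 2.37 × 8.85×10⁻¹² × 2.17×10⁻³ / 2.53×10⁻⁴ = 1.80×10⁻¹⁰ F.
U = ½CV² = ½ × 1.80×10⁻¹⁰ × (2060)² = 3.82×10⁻⁴ J.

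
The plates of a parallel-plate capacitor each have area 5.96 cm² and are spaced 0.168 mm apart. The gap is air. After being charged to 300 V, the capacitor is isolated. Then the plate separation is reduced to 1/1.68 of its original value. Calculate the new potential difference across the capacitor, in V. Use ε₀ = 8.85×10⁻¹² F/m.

A = 5.96 cm² = 5.96×10⁻⁴ m².
Initially C₁ = ε₀A/d = 8.85×10⁻¹² × 5.96×10⁻⁴ / 1.68×10⁻⁴ = 3.14×10⁻¹¹ F.
V₁ = 3.00×10² V.
Isolated ⇒ Q is held fixed. C₂ = 1.68 C₁ and V = Q/C, so V₂/V₁ = C₁/C₂ = 0.595.
V₂ = 0.595 × 3.00×10² = 1.79×10² V.

V ≈ 179 V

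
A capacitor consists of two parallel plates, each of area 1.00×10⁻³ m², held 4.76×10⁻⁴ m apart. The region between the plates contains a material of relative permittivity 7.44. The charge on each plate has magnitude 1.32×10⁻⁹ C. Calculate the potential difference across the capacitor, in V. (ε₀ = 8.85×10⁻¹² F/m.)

C = κε₀A/d = 7.44 × 8.85×10⁻¹² × 1.00×10⁻³ / 4.76×10⁻⁴ = 1.38×10⁻¹⁰ F.
V = Q/C = 1.32×10⁻⁹ / 1.38×10⁻¹⁰ = 9.54 V.

V ≈ 9.54 V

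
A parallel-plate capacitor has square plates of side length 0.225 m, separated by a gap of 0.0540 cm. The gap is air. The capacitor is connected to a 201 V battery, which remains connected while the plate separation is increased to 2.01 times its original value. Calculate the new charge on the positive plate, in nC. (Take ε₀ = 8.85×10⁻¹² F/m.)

A = (0.225 m)² = 5.06×10⁻² m².
Initially C₁ = ε₀A/d = 8.85×10⁻¹² × 5.06×10⁻² / 5.40×10⁻⁴ = 8.30×10⁻¹⁰ F.
Q₁ = 1.67×10⁻⁷ C.
Battery connected ⇒ V is held fixed. C₂ = 0.498 C₁ and Q = CV, so Q₂/Q₁ = C₂/C₁ = 0.498.
Q₂ = 0.498 × 1.67×10⁻⁷ = 8.30×10⁻⁸ C.

Q ≈ 83.0 nC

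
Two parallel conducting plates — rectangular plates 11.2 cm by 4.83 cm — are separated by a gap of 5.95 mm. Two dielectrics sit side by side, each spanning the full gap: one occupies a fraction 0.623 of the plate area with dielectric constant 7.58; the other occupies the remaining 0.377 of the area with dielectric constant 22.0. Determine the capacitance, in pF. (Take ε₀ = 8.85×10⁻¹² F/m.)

C ≈ 105 pF

A = 11.2 × 4.83 cm² = 5.41×10⁻³ m².
Side-by-side slabs ⇒ two capacitors in parallel, each spanning the full gap.
C₁ = κ₁ε₀A₁/d = 7.58 × 8.85×10⁻¹² × 3.37×10⁻³ / 5.95×10⁻³ = 3.80×10⁻¹¹ F.
C₂ = κ₂ε₀A₂/d = 22.0 × 8.85×10⁻¹² × 2.04×10⁻³ / 5.95×10⁻³ = 6.67×10⁻¹¹ F.
C = C₁ + C₂ = 1.05×10⁻¹⁰ F.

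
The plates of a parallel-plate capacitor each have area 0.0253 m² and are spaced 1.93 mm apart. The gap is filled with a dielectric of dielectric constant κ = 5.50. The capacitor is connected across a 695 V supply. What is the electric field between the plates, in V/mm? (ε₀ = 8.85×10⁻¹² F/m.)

360 V/mm

E = V/d = 695 / 1.93×10⁻³ = 3.60×10⁵ V/m.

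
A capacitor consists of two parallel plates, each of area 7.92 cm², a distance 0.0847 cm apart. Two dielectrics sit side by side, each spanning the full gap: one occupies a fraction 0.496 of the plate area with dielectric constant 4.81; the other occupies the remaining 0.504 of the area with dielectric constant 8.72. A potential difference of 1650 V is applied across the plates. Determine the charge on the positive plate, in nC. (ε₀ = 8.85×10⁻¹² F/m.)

A = 7.92 cm² = 7.92×10⁻⁴ m².
Side-by-side slabs ⇒ two capacitors in parallel, each spanning the full gap.
C₁ = κ₁ε₀A₁/d = 4.81 × 8.85×10⁻¹² × 3.93×10⁻⁴ / 8.47×10⁻⁴ = 1.97×10⁻¹¹ F.
C₂ = κ₂ε₀A₂/d = 8.72 × 8.85×10⁻¹² × 3.99×10⁻⁴ / 8.47×10⁻⁴ = 3.64×10⁻¹¹ F.
C = C₁ + C₂ = 5.61×10⁻¹¹ F.
Q = CV = 5.61×10⁻¹¹ × 1650 = 9.26×10⁻⁸ C.

92.6 nC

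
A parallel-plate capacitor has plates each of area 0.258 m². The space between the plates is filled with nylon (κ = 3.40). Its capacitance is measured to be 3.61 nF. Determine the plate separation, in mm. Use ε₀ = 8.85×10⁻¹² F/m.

d = κε₀A/C = 3.40 × 8.85×10⁻¹² × 0.258 / 3.61×10⁻⁹ = 2.15×10⁻³ m.

d ≈ 2.15 mm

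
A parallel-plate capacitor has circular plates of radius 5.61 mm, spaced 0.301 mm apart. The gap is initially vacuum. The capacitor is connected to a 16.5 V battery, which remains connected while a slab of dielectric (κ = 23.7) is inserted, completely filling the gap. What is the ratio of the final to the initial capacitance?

23.7

C = κε₀A/d scales with κ, so C₂/C₁ = κ = 23.7.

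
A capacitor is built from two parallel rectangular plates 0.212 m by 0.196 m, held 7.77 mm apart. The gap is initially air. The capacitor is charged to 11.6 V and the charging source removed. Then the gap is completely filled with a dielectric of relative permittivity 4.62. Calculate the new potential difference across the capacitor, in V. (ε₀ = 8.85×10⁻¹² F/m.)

2.51 V

A = 0.212 × 0.196 m² = 4.16×10⁻² m².
Initially C₁ = ε₀A/d = 8.85×10⁻¹² × 4.16×10⁻² / 7.77×10⁻³ = 4.73×10⁻¹¹ F.
V₁ = 11.6 V.
Isolated ⇒ Q is held fixed. C₂ = 4.62 C₁ and V = Q/C, so V₂/V₁ = C₁/C₂ = 0.216.
V₂ = 0.216 × 11.6 = 2.51 V.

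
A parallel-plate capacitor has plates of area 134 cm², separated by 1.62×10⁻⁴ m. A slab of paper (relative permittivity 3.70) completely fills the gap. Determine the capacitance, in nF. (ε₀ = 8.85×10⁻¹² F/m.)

A = 134 cm² = 1.34×10⁻² m².
C = κε₀A/d = 3.70 × 8.85×10⁻¹² × 1.34×10⁻² / 1.62×10⁻⁴ = 2.71×10⁻⁹ F.

C ≈ 2.71 nF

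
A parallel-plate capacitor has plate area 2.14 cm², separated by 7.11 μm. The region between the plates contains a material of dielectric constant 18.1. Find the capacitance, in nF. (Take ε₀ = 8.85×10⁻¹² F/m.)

A = 2.14 cm² = 2.14×10⁻⁴ m².
C = κε₀A/d = 18.1 × 8.85×10⁻¹² × 2.14×10⁻⁴ / 7.11×10⁻⁶ = 4.82×10⁻⁹ F.

4.82 nF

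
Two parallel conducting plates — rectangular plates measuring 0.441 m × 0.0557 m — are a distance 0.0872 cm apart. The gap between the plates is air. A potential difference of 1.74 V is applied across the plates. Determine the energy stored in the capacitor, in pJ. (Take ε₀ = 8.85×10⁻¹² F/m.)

A = 0.441 × 0.0557 m² = 2.46×10⁻² m².
C = ε₀A/d = 8.85×10⁻¹² × 2.46×10⁻² / 8.72×10⁻⁴ = 2.49×10⁻¹⁰ F.
U = ½CV² = ½ × 2.49×10⁻¹⁰ × (1.74)² = 3.77×10⁻¹⁰ J.

U ≈ 377 pJ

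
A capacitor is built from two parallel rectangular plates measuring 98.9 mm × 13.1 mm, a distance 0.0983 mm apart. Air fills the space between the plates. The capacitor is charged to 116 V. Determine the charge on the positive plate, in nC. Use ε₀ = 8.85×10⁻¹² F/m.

Q ≈ 13.5 nC

A = 98.9 × 13.1 mm² = 1.30×10⁻³ m².
C = ε₀A/d = 8.85×10⁻¹² × 1.30×10⁻³ / 9.83×10⁻⁵ = 1.17×10⁻¹⁰ F.
Q = CV = 1.17×10⁻¹⁰ × 116 = 1.35×10⁻⁸ C.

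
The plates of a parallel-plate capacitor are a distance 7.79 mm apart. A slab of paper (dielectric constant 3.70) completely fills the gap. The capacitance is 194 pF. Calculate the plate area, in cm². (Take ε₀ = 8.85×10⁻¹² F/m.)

A = Cd/(κε₀) = 1.94×10⁻¹⁰ × 7.79×10⁻³ / (3.70 × 8.85×10⁻¹²) = 4.62×10⁻² m².

462 cm²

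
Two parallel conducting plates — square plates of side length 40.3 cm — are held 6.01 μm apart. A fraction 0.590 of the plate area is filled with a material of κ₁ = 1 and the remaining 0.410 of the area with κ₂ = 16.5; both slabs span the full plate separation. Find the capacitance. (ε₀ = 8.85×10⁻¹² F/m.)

1.76 μF

A = (40.3 cm)² = 0.162 m².
Side-by-side slabs ⇒ two capacitors in parallel, each spanning the full gap.
C₁ = κ₁ε₀A₁/d = 1.00 × 8.85×10⁻¹² × 9.58×10⁻² / 6.01×10⁻⁶ = 1.41×10⁻⁷ F.
C₂ = κ₂ε₀A₂/d = 16.5 × 8.85×10⁻¹² × 6.66×10⁻² / 6.01×10⁻⁶ = 1.62×10⁻⁶ F.
C = C₁ + C₂ = 1.76×10⁻⁶ F.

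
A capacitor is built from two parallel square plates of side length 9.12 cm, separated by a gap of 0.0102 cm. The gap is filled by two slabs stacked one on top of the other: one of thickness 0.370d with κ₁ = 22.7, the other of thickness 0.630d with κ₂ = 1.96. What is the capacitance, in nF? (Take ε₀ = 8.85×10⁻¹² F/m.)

C ≈ 2.14 nF

A = (9.12 cm)² = 8.32×10⁻³ m².
Stacked slabs ⇒ two capacitors in series, each with the full plate area.
C₁ = κ₁ε₀A/d₁ = 22.7 × 8.85×10⁻¹² × 8.32×10⁻³ / 3.77×10⁻⁵ = 4.43×10⁻⁸ F.
C₂ = κ₂ε₀A/d₂ = 1.96 × 8.85×10⁻¹² × 8.32×10⁻³ / 6.43×10⁻⁵ = 2.25×10⁻⁹ F.
C = (1/C₁ + 1/C₂)⁻¹ = 2.14×10⁻⁹ F.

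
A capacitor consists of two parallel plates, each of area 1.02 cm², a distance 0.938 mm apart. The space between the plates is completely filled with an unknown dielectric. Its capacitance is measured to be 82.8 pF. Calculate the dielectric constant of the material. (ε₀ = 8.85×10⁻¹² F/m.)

86.0

A = 1.02 cm² = 1.02×10⁻⁴ m².
κ = Cd/(ε₀A) = 8.28×10⁻¹¹ × 9.38×10⁻⁴ / (8.85×10⁻¹² × 1.02×10⁻⁴) = 86.0.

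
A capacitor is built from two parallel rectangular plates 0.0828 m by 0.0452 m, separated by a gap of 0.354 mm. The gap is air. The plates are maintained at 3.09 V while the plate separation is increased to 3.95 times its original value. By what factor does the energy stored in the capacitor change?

U₂/U₁ ≈ 0.253

Battery connected ⇒ V is held fixed.
C₂ = 0.253 C₁ and U = ½CV², so U₂/U₁ = C₂/C₁ = 0.253.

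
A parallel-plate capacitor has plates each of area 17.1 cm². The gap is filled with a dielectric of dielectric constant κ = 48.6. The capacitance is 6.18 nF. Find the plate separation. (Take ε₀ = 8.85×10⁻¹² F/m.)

A = 17.1 cm² = 1.71×10⁻³ m².
d = κε₀A/C = 48.6 × 8.85×10⁻¹² × 1.71×10⁻³ / 6.18×10⁻⁹ = 1.19×10⁻⁴ m.

d ≈ 119 μm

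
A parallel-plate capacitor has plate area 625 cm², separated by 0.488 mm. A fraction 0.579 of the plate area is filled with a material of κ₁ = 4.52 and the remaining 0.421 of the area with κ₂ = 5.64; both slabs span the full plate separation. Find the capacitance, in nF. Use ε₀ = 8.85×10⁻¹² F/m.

A = 625 cm² = 6.25×10⁻² m².
Side-by-side slabs ⇒ two capacitors in parallel, each spanning the full gap.
C₁ = κ₁ε₀A₁/d = 4.52 × 8.85×10⁻¹² × 3.62×10⁻² / 4.88×10⁻⁴ = 2.97×10⁻⁹ F.
C₂ = κ₂ε₀A₂/d = 5.64 × 8.85×10⁻¹² × 2.63×10⁻² / 4.88×10⁻⁴ = 2.69×10⁻⁹ F.
C = C₁ + C₂ = 5.66×10⁻⁹ F.

C ≈ 5.66 nF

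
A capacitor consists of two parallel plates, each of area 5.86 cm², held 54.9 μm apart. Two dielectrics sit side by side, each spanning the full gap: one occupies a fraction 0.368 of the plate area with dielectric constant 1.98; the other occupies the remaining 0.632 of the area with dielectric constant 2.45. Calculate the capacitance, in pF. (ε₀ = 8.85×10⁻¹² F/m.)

C ≈ 215 pF

A = 5.86 cm² = 5.86×10⁻⁴ m².
Side-by-side slabs ⇒ two capacitors in parallel, each spanning the full gap.
C₁ = κ₁ε₀A₁/d = 1.98 × 8.85×10⁻¹² × 2.16×10⁻⁴ / 5.49×10⁻⁵ = 6.88×10⁻¹¹ F.
C₂ = κ₂ε₀A₂/d = 2.45 × 8.85×10⁻¹² × 3.70×10⁻⁴ / 5.49×10⁻⁵ = 1.46×10⁻¹⁰ F.
C = C₁ + C₂ = 2.15×10⁻¹⁰ F.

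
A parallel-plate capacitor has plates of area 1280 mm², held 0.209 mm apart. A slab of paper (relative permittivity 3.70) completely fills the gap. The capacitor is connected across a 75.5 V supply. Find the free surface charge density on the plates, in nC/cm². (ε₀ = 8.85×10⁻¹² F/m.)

1.18 nC/cm²

A = 1280 mm² = 1.28×10⁻³ m².
C = κε₀A/d = 3.70 × 8.85×10⁻¹² × 1.28×10⁻³ / 2.09×10⁻⁴ = 2.01×10⁻¹⁰ F.
σ = Q/A = CV/A = 2.01×10⁻¹⁰ × 75.5 / 1.28×10⁻³ = 1.18×10⁻⁵ C/m².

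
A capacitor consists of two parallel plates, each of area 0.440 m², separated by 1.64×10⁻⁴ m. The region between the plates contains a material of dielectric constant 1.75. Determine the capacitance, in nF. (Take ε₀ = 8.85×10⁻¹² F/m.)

C ≈ 41.6 nF

C = κε₀A/d = 1.75 × 8.85×10⁻¹² × 0.440 / 1.64×10⁻⁴ = 4.16×10⁻⁸ F.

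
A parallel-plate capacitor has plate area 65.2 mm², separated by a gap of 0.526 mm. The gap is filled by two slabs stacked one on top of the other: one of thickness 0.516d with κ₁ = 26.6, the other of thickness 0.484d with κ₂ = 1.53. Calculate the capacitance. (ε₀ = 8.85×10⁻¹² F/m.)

A = 65.2 mm² = 6.52×10⁻⁵ m².
Stacked slabs ⇒ two capacitors in series, each with the full plate area.
C₁ = κ₁ε₀A/d₁ = 26.6 × 8.85×10⁻¹² × 6.52×10⁻⁵ / 2.71×10⁻⁴ = 5.66×10⁻¹¹ F.
C₂ = κ₂ε₀A/d₂ = 1.53 × 8.85×10⁻¹² × 6.52×10⁻⁵ / 2.55×10⁻⁴ = 3.47×10⁻¹² F.
C = (1/C₁ + 1/C₂)⁻¹ = 3.27×10⁻¹² F.

C ≈ 3.27 pF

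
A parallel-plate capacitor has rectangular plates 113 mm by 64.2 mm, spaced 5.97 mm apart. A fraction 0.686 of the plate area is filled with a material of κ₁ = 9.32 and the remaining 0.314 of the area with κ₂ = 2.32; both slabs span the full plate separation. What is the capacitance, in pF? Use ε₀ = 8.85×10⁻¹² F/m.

C ≈ 76.6 pF

A = 113 × 64.2 mm² = 7.25×10⁻³ m².
Side-by-side slabs ⇒ two capacitors in parallel, each spanning the full gap.
C₁ = κ₁ε₀A₁/d = 9.32 × 8.85×10⁻¹² × 4.98×10⁻³ / 5.97×10⁻³ = 6.88×10⁻¹¹ F.
C₂ = κ₂ε₀A₂/d = 2.32 × 8.85×10⁻¹² × 2.28×10⁻³ / 5.97×10⁻³ = 7.83×10⁻¹² F.
C = C₁ + C₂ = 7.66×10⁻¹¹ F.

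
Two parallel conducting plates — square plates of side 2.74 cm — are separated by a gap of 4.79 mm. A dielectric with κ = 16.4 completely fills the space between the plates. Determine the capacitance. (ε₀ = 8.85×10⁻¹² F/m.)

22.7 pF

A = (2.74 cm)² = 7.51×10⁻⁴ m².
C = κε₀A/d = 16.4 × 8.85×10⁻¹² × 7.51×10⁻⁴ / 4.79×10⁻³ = 2.27×10⁻¹¹ F.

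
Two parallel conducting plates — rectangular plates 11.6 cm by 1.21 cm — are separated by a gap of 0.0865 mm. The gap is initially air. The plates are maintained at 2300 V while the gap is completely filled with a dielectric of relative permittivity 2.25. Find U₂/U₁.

U₂/U₁ ≈ 2.25

Battery connected ⇒ V is held fixed.
C₂ = 2.25 C₁ and U = ½CV², so U₂/U₁ = C₂/C₁ = 2.25.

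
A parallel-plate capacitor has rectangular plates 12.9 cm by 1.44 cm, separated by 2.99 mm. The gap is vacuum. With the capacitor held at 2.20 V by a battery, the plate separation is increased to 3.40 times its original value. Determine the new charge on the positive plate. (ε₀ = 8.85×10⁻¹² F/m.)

Q ≈ 3.56 pC

A = 12.9 × 1.44 cm² = 1.86×10⁻³ m².
Initially C₁ = ε₀A/d = 8.85×10⁻¹² × 1.86×10⁻³ / 2.99×10⁻³ = 5.50×10⁻¹² F.
Q₁ = 1.21×10⁻¹¹ C.
Battery connected ⇒ V is held fixed. C₂ = 0.294 C₁ and Q = CV, so Q₂/Q₁ = C₂/C₁ = 0.294.
Q₂ = 0.294 × 1.21×10⁻¹¹ = 3.56×10⁻¹² C.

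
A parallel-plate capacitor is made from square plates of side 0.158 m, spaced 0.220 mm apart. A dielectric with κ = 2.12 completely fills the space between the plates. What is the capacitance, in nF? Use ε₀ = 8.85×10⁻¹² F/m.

A = (0.158 m)² = 2.50×10⁻² m².
C = κε₀A/d = 2.12 × 8.85×10⁻¹² × 2.50×10⁻² / 2.20×10⁻⁴ = 2.13×10⁻⁹ F.

C ≈ 2.13 nF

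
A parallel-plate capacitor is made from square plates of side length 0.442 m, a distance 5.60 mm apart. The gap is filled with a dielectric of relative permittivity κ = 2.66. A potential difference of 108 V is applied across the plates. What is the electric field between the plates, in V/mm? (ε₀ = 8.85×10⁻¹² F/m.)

19.3 V/mm

E = V/d = 108 / 5.60×10⁻³ = 1.93×10⁴ V/m.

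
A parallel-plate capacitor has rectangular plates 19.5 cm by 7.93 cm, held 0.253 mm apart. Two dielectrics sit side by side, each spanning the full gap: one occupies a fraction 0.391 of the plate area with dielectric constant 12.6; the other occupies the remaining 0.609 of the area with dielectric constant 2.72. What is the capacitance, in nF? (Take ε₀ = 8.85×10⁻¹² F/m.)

3.56 nF

A = 19.5 × 7.93 cm² = 1.55×10⁻² m².
Side-by-side slabs ⇒ two capacitors in parallel, each spanning the full gap.
C₁ = κ₁ε₀A₁/d = 12.6 × 8.85×10⁻¹² × 6.05×10⁻³ / 2.53×10⁻⁴ = 2.66×10⁻⁹ F.
C₂ = κ₂ε₀A₂/d = 2.72 × 8.85×10⁻¹² × 9.42×10⁻³ / 2.53×10⁻⁴ = 8.96×10⁻¹⁰ F.
C = C₁ + C₂ = 3.56×10⁻⁹ F.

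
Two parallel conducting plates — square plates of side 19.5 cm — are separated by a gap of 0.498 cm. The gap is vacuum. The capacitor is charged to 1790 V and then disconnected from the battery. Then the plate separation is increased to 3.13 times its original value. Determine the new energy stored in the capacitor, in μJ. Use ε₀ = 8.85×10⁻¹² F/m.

A = (19.5 cm)² = 3.80×10⁻² m².
Initially C₁ = ε₀A/d = 8.85×10⁻¹² × 3.80×10⁻² / 4.98×10⁻³ = 6.76×10⁻¹¹ F.
U₁ = 1.08×10⁻⁴ J.
Isolated ⇒ Q is held fixed. C₂ = 0.319 C₁ and U = Q²/(2C), so U₂/U₁ = C₁/C₂ = 3.13.
U₂ = 3.13 × 1.08×10⁻⁴ = 3.39×10⁻⁴ J.

U ≈ 339 μJ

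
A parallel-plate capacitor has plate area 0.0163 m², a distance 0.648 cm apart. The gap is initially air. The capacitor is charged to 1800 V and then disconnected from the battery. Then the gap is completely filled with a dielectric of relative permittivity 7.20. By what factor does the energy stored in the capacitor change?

0.139

Isolated ⇒ Q is held fixed.
C₂ = 7.20 C₁ and U = Q²/(2C), so U₂/U₁ = C₁/C₂ = 0.139.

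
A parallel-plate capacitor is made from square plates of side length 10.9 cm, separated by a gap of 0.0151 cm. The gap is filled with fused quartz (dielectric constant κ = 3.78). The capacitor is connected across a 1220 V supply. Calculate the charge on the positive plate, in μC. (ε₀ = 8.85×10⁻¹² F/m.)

A = (10.9 cm)² = 1.19×10⁻² m².
C = κε₀A/d = 3.78 × 8.85×10⁻¹² × 1.19×10⁻² / 1.51×10⁻⁴ = 2.63×10⁻⁹ F.
Q = CV = 2.63×10⁻⁹ × 1220 = 3.21×10⁻⁶ C.

Q ≈ 3.21 μC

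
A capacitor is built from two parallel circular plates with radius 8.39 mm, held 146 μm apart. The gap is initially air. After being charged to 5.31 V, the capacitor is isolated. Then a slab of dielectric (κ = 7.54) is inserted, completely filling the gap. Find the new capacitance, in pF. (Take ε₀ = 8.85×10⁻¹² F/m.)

C ≈ 101 pF

A = π(8.39 mm)² = 2.21×10⁻⁴ m².
Initially C₁ = ε₀A/d = 8.85×10⁻¹² × 2.21×10⁻⁴ / 1.46×10⁻⁴ = 1.34×10⁻¹¹ F.
C = κε₀A/d scales with κ, so C₂/C₁ = κ = 7.54.
C₂ = 7.54 × 1.34×10⁻¹¹ = 1.01×10⁻¹⁰ F.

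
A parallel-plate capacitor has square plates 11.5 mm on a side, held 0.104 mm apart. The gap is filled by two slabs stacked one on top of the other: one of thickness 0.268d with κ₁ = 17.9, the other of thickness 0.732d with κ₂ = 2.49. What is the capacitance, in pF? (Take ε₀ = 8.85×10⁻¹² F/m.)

A = (11.5 mm)² = 1.32×10⁻⁴ m².
Stacked slabs ⇒ two capacitors in series, each with the full plate area.
C₁ = κ₁ε₀A/d₁ = 17.9 × 8.85×10⁻¹² × 1.32×10⁻⁴ / 2.79×10⁻⁵ = 7.52×10⁻¹⁰ F.
C₂ = κ₂ε₀A/d₂ = 2.49 × 8.85×10⁻¹² × 1.32×10⁻⁴ / 7.61×10⁻⁵ = 3.83×10⁻¹¹ F.
C = (1/C₁ + 1/C₂)⁻¹ = 3.64×10⁻¹¹ F.

36.4 pF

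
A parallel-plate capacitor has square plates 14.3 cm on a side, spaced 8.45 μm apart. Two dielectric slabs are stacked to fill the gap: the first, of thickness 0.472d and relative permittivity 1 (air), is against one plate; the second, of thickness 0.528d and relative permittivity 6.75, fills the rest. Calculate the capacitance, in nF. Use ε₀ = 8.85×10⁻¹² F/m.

A = (14.3 cm)² = 2.04×10⁻² m².
Stacked slabs ⇒ two capacitors in series, each with the full plate area.
C₁ = κ₁ε₀A/d₁ = 1.00 × 8.85×10⁻¹² × 2.04×10⁻² / 3.99×10⁻⁶ = 4.54×10⁻⁸ F.
C₂ = κ₂ε₀A/d₂ = 6.75 × 8.85×10⁻¹² × 2.04×10⁻² / 4.46×10⁻⁶ = 2.74×10⁻⁷ F.
C = (1/C₁ + 1/C₂)⁻¹ = 3.89×10⁻⁸ F.

38.9 nF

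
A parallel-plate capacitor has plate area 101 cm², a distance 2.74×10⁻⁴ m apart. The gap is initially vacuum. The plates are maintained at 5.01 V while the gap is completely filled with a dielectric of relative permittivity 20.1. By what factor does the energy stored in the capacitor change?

U₂/U₁ ≈ 20.1

Battery connected ⇒ V is held fixed.
C₂ = 20.1 C₁ and U = ½CV², so U₂/U₁ = C₂/C₁ = 20.1.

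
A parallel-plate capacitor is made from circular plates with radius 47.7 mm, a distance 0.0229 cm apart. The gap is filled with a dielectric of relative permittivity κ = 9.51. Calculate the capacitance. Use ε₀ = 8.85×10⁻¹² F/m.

2.63 nF

A = π(47.7 mm)² = 7.15×10⁻³ m².
C = κε₀A/d = 9.51 × 8.85×10⁻¹² × 7.15×10⁻³ / 2.29×10⁻⁴ = 2.63×10⁻⁹ F.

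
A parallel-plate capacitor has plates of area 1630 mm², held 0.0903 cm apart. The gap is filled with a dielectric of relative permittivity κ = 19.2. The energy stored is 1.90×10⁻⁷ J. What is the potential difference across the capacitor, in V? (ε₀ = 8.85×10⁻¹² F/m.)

A = 1630 mm² = 1.63×10⁻³ m².
C = κε₀A/d = 19.2 × 8.85×10⁻¹² × 1.63×10⁻³ / 9.03×10⁻⁴ = 3.07×10⁻¹⁰ F.
V = √(2U/C) = √(2 × 1.90×10⁻⁷ / 3.07×10⁻¹⁰) = 35.2 V.

V ≈ 35.2 V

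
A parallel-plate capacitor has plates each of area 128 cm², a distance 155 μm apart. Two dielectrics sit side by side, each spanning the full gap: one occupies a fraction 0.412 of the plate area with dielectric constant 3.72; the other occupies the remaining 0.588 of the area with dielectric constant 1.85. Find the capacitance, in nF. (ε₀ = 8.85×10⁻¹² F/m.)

1.92 nF

A = 128 cm² = 1.28×10⁻² m².
Side-by-side slabs ⇒ two capacitors in parallel, each spanning the full gap.
C₁ = κ₁ε₀A₁/d = 3.72 × 8.85×10⁻¹² × 5.27×10⁻³ / 1.55×10⁻⁴ = 1.12×10⁻⁹ F.
C₂ = κ₂ε₀A₂/d = 1.85 × 8.85×10⁻¹² × 7.53×10⁻³ / 1.55×10⁻⁴ = 7.95×10⁻¹⁰ F.
C = C₁ + C₂ = 1.92×10⁻⁹ F.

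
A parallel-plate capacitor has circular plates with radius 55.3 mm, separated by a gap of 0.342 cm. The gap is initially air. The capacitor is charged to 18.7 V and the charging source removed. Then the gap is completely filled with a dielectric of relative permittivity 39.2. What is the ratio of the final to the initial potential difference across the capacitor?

V₂/V₁ ≈ 0.0255

Isolated ⇒ Q is held fixed.
C₂ = 39.2 C₁ and V = Q/C, so V₂/V₁ = C₁/C₂ = 0.0255.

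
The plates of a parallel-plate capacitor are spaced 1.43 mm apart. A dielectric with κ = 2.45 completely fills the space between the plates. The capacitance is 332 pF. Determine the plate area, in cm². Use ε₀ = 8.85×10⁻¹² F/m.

A = Cd/(κε₀) = 3.32×10⁻¹⁰ × 1.43×10⁻³ / (2.45 × 8.85×10⁻¹²) = 2.19×10⁻² m².

A ≈ 219 cm²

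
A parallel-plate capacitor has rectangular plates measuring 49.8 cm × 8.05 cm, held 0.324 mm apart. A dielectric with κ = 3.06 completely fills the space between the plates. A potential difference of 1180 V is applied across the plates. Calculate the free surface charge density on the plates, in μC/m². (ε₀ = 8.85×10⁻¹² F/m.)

σ ≈ 98.6 μC/m²

A = 49.8 × 8.05 cm² = 4.01×10⁻² m².
C = κε₀A/d = 3.06 × 8.85×10⁻¹² × 4.01×10⁻² / 3.24×10⁻⁴ = 3.35×10⁻⁹ F.
σ = Q/A = CV/A = 3.35×10⁻⁹ × 1180 / 4.01×10⁻² = 9.86×10⁻⁵ C/m².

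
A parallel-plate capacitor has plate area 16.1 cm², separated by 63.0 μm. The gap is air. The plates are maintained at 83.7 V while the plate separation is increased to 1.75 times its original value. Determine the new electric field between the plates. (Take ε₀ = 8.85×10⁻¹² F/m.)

A = 16.1 cm² = 1.61×10⁻³ m².
Initially C₁ = ε₀A/d = 8.85×10⁻¹² × 1.61×10⁻³ / 6.30×10⁻⁵ = 2.26×10⁻¹⁰ F.
E₁ = 1.33×10⁶ V/m.
Battery connected ⇒ V is held fixed. E = V/d, so E₂/E₁ = d₁/d₂ = 0.571.
E₂ = 0.571 × 1.33×10⁶ = 7.59×10⁵ V/m.

E ≈ 0.759 MV/m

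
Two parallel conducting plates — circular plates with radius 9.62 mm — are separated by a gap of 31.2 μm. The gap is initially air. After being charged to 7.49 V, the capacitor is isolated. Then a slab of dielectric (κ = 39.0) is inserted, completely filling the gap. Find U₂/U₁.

U₂/U₁ ≈ 0.0256

Isolated ⇒ Q is held fixed.
C₂ = 39.0 C₁ and U = Q²/(2C), so U₂/U₁ = C₁/C₂ = 0.0256.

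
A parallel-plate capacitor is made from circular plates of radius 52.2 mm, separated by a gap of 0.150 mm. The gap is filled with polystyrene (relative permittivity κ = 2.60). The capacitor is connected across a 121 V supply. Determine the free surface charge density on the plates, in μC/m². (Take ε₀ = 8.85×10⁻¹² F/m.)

σ ≈ 18.6 μC/m²

A = π(52.2 mm)² = 8.56×10⁻³ m².
C = κε₀A/d = 2.60 × 8.85×10⁻¹² × 8.56×10⁻³ / 1.50×10⁻⁴ = 1.31×10⁻⁹ F.
σ = Q/A = CV/A = 1.31×10⁻⁹ × 121 / 8.56×10⁻³ = 1.86×10⁻⁵ C/m².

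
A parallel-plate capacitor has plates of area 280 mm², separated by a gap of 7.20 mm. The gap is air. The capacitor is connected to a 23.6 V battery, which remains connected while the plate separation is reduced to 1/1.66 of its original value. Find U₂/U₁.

Battery connected ⇒ V is held fixed.
C₂ = 1.66 C₁ and U = ½CV², so U₂/U₁ = C₂/C₁ = 1.66.

1.66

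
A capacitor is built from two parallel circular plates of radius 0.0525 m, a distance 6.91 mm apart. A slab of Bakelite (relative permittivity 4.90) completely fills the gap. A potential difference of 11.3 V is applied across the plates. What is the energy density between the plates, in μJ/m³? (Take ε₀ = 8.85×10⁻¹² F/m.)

E = V/d = 11.3 / 6.91×10⁻³ = 1.64×10³ V/m.
u = ½κε₀E² = ½ × 4.90 × 8.85×10⁻¹² × (1.64×10³)² = 5.80×10⁻⁵ J/m³.

58.0 μJ/m³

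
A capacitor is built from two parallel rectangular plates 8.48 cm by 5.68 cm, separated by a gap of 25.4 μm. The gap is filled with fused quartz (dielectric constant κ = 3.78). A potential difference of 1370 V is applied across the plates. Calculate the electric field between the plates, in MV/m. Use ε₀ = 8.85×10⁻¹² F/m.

E = V/d = 1370 / 2.54×10⁻⁵ = 5.39×10⁷ V/m.

E ≈ 53.9 MV/m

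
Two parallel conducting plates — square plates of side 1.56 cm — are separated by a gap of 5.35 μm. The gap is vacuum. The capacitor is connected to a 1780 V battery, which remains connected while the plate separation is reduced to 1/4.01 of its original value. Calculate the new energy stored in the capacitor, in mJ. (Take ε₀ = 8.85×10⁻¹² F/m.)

U ≈ 2.56 mJ

A = (1.56 cm)² = 2.43×10⁻⁴ m².
Initially C₁ = ε₀A/d = 8.85×10⁻¹² × 2.43×10⁻⁴ / 5.35×10⁻⁶ = 4.03×10⁻¹⁰ F.
U₁ = 6.38×10⁻⁴ J.
Battery connected ⇒ V is held fixed. C₂ = 4.01 C₁ and U = ½CV², so U₂/U₁ = C₂/C₁ = 4.01.
U₂ = 4.01 × 6.38×10⁻⁴ = 2.56×10⁻³ J.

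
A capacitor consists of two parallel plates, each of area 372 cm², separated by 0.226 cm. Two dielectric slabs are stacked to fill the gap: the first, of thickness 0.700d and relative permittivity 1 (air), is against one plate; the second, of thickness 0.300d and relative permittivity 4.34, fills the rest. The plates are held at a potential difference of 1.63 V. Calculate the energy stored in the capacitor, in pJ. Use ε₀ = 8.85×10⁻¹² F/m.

252 pJ

A = 372 cm² = 3.72×10⁻² m².
Stacked slabs ⇒ two capacitors in series, each with the full plate area.
C₁ = κ₁ε₀A/d₁ = 1.00 × 8.85×10⁻¹² × 3.72×10⁻² / 1.58×10⁻³ = 2.08×10⁻¹⁰ F.
C₂ = κ₂ε₀A/d₂ = 4.34 × 8.85×10⁻¹² × 3.72×10⁻² / 6.78×10⁻⁴ = 2.11×10⁻⁹ F.
C = (1/C₁ + 1/C₂)⁻¹ = 1.89×10⁻¹⁰ F.
U = ½CV² = ½ × 1.89×10⁻¹⁰ × (1.63)² = 2.52×10⁻¹⁰ J.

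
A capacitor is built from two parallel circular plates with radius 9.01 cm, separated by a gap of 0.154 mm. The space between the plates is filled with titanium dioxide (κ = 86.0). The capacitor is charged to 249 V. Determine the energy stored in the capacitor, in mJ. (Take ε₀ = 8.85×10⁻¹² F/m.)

A = π(9.01 cm)² = 2.55×10⁻² m².
C = κε₀A/d = 86.0 × 8.85×10⁻¹² × 2.55×10⁻² / 1.54×10⁻⁴ = 1.26×10⁻⁷ F.
U = ½CV² = ½ × 1.26×10⁻⁷ × (249)² = 3.91×10⁻³ J.

U ≈ 3.91 mJ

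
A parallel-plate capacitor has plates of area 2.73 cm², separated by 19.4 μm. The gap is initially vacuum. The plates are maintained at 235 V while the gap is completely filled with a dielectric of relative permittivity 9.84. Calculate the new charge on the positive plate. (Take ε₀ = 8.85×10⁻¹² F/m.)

A = 2.73 cm² = 2.73×10⁻⁴ m².
Initially C₁ = ε₀A/d = 8.85×10⁻¹² × 2.73×10⁻⁴ / 1.94×10⁻⁵ = 1.25×10⁻¹⁰ F.
Q₁ = 2.93×10⁻⁸ C.
Battery connected ⇒ V is held fixed. C₂ = 9.84 C₁ and Q = CV, so Q₂/Q₁ = C₂/C₁ = 9.84.
Q₂ = 9.84 × 2.93×10⁻⁸ = 2.88×10⁻⁷ C.

Q ≈ 288 nC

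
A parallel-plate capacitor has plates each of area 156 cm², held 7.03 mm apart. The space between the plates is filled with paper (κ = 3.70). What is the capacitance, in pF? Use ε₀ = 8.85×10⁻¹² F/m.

A = 156 cm² = 1.56×10⁻² m².
C = κε₀A/d = 3.70 × 8.85×10⁻¹² × 1.56×10⁻² / 7.03×10⁻³ = 7.27×10⁻¹¹ F.

C ≈ 72.7 pF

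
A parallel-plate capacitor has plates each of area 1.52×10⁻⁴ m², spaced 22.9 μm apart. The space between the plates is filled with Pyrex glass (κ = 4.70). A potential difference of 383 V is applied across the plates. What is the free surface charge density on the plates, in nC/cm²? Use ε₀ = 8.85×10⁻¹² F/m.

C = κε₀A/d = 4.70 × 8.85×10⁻¹² × 1.52×10⁻⁴ / 2.29×10⁻⁵ = 2.76×10⁻¹⁰ F.
σ = Q/A = CV/A = 2.76×10⁻¹⁰ × 383 / 1.52×10⁻⁴ = 6.96×10⁻⁴ C/m².

69.6 nC/cm²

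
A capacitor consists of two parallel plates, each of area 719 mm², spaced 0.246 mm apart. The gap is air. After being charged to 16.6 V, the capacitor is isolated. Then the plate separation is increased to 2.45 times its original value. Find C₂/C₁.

C₂/C₁ ≈ 0.408

C = ε₀A/d scales as 1/d, so C₂/C₁ = d₁/d₂ = 1/2.45 = 0.408.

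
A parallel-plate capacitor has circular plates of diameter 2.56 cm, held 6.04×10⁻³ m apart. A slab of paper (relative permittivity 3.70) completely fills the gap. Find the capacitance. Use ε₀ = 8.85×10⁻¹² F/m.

C ≈ 2.79 pF

A = π(2.56/2 cm)² = 5.15×10⁻⁴ m².
C = κε₀A/d = 3.70 × 8.85×10⁻¹² × 5.15×10⁻⁴ / 6.04×10⁻³ = 2.79×10⁻¹² F.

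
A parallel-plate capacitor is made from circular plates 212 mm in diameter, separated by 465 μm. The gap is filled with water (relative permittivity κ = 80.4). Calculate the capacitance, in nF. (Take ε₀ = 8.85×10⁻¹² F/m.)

C ≈ 54.0 nF

A = π(212/2 mm)² = 3.53×10⁻² m².
C = κε₀A/d = 80.4 × 8.85×10⁻¹² × 3.53×10⁻² / 4.65×10⁻⁴ = 5.40×10⁻⁸ F.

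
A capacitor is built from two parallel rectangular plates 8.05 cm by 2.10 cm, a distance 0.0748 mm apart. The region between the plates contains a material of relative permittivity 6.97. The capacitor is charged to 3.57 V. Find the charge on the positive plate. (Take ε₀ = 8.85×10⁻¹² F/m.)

Q ≈ 4.98 nC

A = 8.05 × 2.10 cm² = 1.69×10⁻³ m².
C = κε₀A/d = 6.97 × 8.85×10⁻¹² × 1.69×10⁻³ / 7.48×10⁻⁵ = 1.39×10⁻⁹ F.
Q = CV = 1.39×10⁻⁹ × 3.57 = 4.98×10⁻⁹ C.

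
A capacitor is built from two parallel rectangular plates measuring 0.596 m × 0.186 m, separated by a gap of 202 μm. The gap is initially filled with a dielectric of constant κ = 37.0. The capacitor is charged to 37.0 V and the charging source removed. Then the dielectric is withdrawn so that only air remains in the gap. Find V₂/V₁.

V₂/V₁ ≈ 37.0

Isolated ⇒ Q is held fixed.
C₂ = 0.0270 C₁ and V = Q/C, so V₂/V₁ = C₁/C₂ = 37.0.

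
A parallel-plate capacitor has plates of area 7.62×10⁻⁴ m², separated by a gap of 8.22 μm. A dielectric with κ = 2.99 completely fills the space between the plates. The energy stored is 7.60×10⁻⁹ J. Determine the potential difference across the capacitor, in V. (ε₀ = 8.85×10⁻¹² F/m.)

V ≈ 2.49 V

C = κε₀A/d = 2.99 × 8.85×10⁻¹² × 7.62×10⁻⁴ / 8.22×10⁻⁶ = 2.45×10⁻⁹ F.
V = √(2U/C) = √(2 × 7.60×10⁻⁹ / 2.45×10⁻⁹) = 2.49 V.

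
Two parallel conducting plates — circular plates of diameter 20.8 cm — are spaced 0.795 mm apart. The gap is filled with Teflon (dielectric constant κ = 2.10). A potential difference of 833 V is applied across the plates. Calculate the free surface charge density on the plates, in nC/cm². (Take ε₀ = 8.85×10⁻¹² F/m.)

σ ≈ 1.95 nC/cm²

A = π(20.8/2 cm)² = 3.40×10⁻² m².
C = κε₀A/d = 2.10 × 8.85×10⁻¹² × 3.40×10⁻² / 7.95×10⁻⁴ = 7.94×10⁻¹⁰ F.
σ = Q/A = CV/A = 7.94×10⁻¹⁰ × 833 / 3.40×10⁻² = 1.95×10⁻⁵ C/m².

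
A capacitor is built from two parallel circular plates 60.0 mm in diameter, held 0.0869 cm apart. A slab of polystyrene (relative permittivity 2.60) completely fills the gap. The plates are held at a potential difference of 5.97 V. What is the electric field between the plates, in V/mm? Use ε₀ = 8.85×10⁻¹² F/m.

E ≈ 6.87 V/mm

E = V/d = 5.97 / 8.69×10⁻⁴ = 6.87×10³ V/m.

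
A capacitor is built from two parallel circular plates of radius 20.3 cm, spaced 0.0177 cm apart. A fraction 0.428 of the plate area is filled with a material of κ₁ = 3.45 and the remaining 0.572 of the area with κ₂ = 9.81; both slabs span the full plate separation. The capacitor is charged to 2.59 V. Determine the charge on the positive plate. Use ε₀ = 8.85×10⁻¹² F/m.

Q ≈ 119 nC

A = π(20.3 cm)² = 0.129 m².
Side-by-side slabs ⇒ two capacitors in parallel, each spanning the full gap.
C₁ = κ₁ε₀A₁/d = 3.45 × 8.85×10⁻¹² × 5.54×10⁻² / 1.77×10⁻⁴ = 9.56×10⁻⁹ F.
C₂ = κ₂ε₀A₂/d = 9.81 × 8.85×10⁻¹² × 7.41×10⁻² / 1.77×10⁻⁴ = 3.63×10⁻⁸ F.
C = C₁ + C₂ = 4.59×10⁻⁸ F.
Q = CV = 4.59×10⁻⁸ × 2.59 = 1.19×10⁻⁷ C.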